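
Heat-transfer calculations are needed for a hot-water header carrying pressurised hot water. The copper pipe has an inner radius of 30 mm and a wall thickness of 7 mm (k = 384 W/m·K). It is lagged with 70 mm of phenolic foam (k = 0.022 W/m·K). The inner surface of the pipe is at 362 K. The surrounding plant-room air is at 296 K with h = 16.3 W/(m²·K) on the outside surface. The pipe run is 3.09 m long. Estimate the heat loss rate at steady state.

Radial resistances (cylindrical: R_cond = ln(r_o/r_i)/(2πkL), R_conv = 1/(h·2πrL)):
R_copper pipe wall = ln(37/30)/(2π×384×3.09) = 2.813×10^-5 K/W
R_phenolic foam = ln(107/37)/(2π×0.022×3.09) = 2.486 K/W
R_outer film = 1/(h_o·2πr_oL) = 1/(16.3×2π×0.107×3.09) = 0.02953 K/W
R_total = 2.516 K/W
Q = ΔT/R_total = 66/2.516

Q ≈ 26.2 W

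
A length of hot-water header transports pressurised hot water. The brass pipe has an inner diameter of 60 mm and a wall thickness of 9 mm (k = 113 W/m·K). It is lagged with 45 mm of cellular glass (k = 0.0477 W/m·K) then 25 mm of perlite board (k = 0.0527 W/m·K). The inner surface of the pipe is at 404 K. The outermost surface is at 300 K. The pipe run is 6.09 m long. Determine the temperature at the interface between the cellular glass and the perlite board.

T ≈ 324 K

Per-layer cylindrical resistances, series-summed:
R_brass pipe wall = ln(39/30)/(2π×113×6.09) = 6.068×10^-5 K/W
R_cellular glass = ln(84/39)/(2π×0.0477×6.09) = 0.4204 K/W
R_perlite board = ln(109/84)/(2π×0.0527×6.09) = 0.1292 K/W
R_total = 0.5496 K/W
Q = ΔT/R_total = 104/0.5496
Q = 189 W
T_interface = T_inner − Q·ΣR(inner→interface) = 404 − 189×0.4204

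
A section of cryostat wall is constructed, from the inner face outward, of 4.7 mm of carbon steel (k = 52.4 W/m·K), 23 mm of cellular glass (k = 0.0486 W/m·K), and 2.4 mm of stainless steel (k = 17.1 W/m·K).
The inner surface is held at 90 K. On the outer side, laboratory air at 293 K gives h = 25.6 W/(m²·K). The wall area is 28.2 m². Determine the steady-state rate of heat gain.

Q ≈ 11200 W

Treating each layer as a thermal resistance in series:
R_carbon steel = L/(kA) = 0.0047/(52.4×28.2) = 3.181×10^-6 K/W
R_cellular glass = L/(kA) = 0.023/(0.0486×28.2) = 0.01678 K/W
R_stainless steel = L/(kA) = 0.0024/(17.1×28.2) = 4.977×10^-6 K/W
R_outer film = 1/(h_o·A) = 1/(25.6×28.2) = 0.001385 K/W
R_total = 0.01818 K/W
Q = ΔT / R_total = 203 / 0.01818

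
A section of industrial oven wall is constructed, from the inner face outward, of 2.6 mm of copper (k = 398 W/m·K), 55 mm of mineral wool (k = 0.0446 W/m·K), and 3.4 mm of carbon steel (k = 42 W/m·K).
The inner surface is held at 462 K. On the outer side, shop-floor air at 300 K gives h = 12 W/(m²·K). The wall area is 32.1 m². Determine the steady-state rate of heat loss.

Model the wall as resistances in series:
R_copper = L/(kA) = 0.0026/(398×32.1) = 2.035×10^-7 K/W
R_mineral wool = L/(kA) = 0.055/(0.0446×32.1) = 0.03842 K/W
R_carbon steel = L/(kA) = 0.0034/(42×32.1) = 2.522×10^-6 K/W
R_outer film = 1/(h_o·A) = 1/(12×32.1) = 0.002596 K/W
R_total = 0.04102 K/W
Q = ΔT / R_total = 162 / 0.04102

Q ≈ 3950 W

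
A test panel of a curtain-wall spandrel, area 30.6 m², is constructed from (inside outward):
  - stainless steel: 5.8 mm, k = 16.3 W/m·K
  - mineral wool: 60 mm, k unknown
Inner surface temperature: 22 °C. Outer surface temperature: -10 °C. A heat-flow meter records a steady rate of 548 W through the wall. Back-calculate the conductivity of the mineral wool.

k ≈ 0.0336 W/(m·K)

Series thermal resistances:
R_stainless steel = L/(kA) = 0.0058/(16.3×30.6) = 1.163×10^-5 K/W
Sum of known resistances R_other = 1.163×10^-5 K/W
Total R = ΔT/Q = 32/548 = 0.05839 K/W
R_mineral wool = R_total − R_other = 0.05838 K/W
k = L/(R·A) = 0.06/(0.05838×30.6)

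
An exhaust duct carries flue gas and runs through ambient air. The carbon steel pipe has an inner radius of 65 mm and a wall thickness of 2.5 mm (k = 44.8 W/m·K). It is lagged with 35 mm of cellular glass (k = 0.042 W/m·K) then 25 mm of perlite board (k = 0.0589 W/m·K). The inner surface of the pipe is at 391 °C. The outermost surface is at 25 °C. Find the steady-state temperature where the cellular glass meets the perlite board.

Treating each annulus and film as a series resistance:
R_carbon steel pipe wall = ln(67.5/65)/(2π×44.8×1) = 1.341×10^-4 K/W
R_cellular glass = ln(102.5/67.5)/(2π×0.042×1) = 1.583 K/W
R_perlite board = ln(127.5/102.5)/(2π×0.0589×1) = 0.5897 K/W
R_total = 2.173 K/W
Q = ΔT/R_total = 366/2.173
Q = 168 W/m
T_interface = T_inner − Q·ΣR(inner→interface) = 391 − 168×1.583

T ≈ 124 °C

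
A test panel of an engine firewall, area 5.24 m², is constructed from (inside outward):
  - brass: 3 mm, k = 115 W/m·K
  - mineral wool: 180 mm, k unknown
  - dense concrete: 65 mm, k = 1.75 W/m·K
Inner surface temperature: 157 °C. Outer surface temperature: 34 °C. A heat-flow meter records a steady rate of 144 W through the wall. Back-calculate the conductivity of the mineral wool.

k ≈ 0.0406 W/(m·K)

Thermal resistances in series:
R_brass = L/(kA) = 0.003/(115×5.24) = 4.978×10^-6 K/W
R_dense concrete = L/(kA) = 0.065/(1.75×5.24) = 0.007088 K/W
Sum of known resistances R_other = 0.007093 K/W
Total R = ΔT/Q = 123/144 = 0.8542 K/W
R_mineral wool = R_total − R_other = 0.8471 K/W
k = L/(R·A) = 0.18/(0.8471×5.24)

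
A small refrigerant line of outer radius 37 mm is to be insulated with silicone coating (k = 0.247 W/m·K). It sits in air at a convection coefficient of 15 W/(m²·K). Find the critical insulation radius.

For a cylinder r_cr = k/h = 0.247/15
r_cr = 16.5 mm; since the bare radius (37 mm) is above r_cr, any added insulation will reduce heat loss.

r_cr ≈ 16.5 mm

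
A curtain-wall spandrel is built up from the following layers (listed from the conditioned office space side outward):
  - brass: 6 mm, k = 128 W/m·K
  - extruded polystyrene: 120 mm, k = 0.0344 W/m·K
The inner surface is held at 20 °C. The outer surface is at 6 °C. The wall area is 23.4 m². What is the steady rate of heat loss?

Q ≈ 93.9 W

Model the wall as resistances in series:
R_brass = L/(kA) = 0.006/(128×23.4) = 2.003×10^-6 K/W
R_extruded polystyrene = L/(kA) = 0.12/(0.0344×23.4) = 0.1491 K/W
R_total = 0.1491 K/W
Q = ΔT / R_total = 14 / 0.1491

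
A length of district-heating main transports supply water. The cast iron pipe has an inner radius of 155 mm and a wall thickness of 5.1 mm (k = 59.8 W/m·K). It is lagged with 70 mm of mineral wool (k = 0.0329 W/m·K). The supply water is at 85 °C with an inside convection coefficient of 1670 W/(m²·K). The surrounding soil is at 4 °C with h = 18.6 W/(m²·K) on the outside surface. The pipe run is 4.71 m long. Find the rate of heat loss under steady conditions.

Q ≈ 213 W

Cylindrical conduction, so R = ln(r₂/r₁)/(2πkL) per layer, in series:
R_inner film = 1/(h_i·2πr₁L) = 1/(1670×2π×0.155×4.71) = 1.305×10^-4 K/W
R_cast iron pipe wall = ln(160.1/155)/(2π×59.8×4.71) = 1.829×10^-5 K/W
R_mineral wool = ln(230.1/160.1)/(2π×0.0329×4.71) = 0.3725 K/W
R_outer film = 1/(h_o·2πr_oL) = 1/(18.6×2π×0.2301×4.71) = 0.007895 K/W
R_total = 0.3806 K/W
Q = ΔT/R_total = 81/0.3806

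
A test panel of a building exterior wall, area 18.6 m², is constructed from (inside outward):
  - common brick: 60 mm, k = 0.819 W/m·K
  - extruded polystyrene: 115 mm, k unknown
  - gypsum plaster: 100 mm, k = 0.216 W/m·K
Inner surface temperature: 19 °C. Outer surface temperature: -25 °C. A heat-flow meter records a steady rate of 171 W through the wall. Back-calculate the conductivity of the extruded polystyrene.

Model the wall as resistances in series:
R_common brick = L/(kA) = 0.06/(0.819×18.6) = 0.003939 K/W
R_gypsum plaster = L/(kA) = 0.1/(0.216×18.6) = 0.02489 K/W
Sum of known resistances R_other = 0.02883 K/W
Total R = ΔT/Q = 44/171 = 0.2573 K/W
R_extruded polystyrene = R_total − R_other = 0.2285 K/W
k = L/(R·A) = 0.115/(0.2285×18.6)

k ≈ 0.0271 W/(m·K)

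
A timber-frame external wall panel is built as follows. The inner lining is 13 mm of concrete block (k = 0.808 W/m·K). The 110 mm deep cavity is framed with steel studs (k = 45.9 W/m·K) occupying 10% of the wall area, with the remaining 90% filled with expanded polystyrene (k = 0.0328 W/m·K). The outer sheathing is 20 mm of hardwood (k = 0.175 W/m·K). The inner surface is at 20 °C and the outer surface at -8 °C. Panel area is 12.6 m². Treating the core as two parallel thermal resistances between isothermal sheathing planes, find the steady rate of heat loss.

Sheathing layers in series; stud and cavity paths in parallel between them.
R_inner = 0.013/(0.808×12.6) = 0.001277 K/W
R_stud  = 0.11/(45.9×0.1×12.6) = 0.001902 K/W
R_cav   = 0.11/(0.0328×0.9×12.6) = 0.2957 K/W
1/R_core = 1/R_stud + 1/R_cav → R_core = 0.00189 K/W
R_outer = 0.02/(0.175×12.6) = 0.00907 K/W
R_total = 0.01224 K/W
Q = ΔT/R_total = 28/0.01224

Q ≈ 2290 W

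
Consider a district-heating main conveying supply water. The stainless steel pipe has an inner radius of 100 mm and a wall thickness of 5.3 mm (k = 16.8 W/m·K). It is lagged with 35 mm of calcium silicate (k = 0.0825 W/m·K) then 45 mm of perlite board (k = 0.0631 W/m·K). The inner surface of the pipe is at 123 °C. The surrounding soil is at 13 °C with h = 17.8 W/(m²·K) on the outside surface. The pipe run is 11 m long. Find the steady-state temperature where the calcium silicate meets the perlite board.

T ≈ 76.3 °C

Treating each annulus and film as a series resistance:
R_stainless steel pipe wall = ln(105.3/100)/(2π×16.8×11) = 4.448×10^-5 K/W
R_calcium silicate = ln(140.3/105.3)/(2π×0.0825×11) = 0.05033 K/W
R_perlite board = ln(185.3/140.3)/(2π×0.0631×11) = 0.06379 K/W
R_outer film = 1/(h_o·2πr_oL) = 1/(17.8×2π×0.1853×11) = 0.004387 K/W
R_total = 0.1185 K/W
Q = ΔT/R_total = 110/0.1185
Q = 928 W
T_interface = T_inner − Q·ΣR(inner→interface) = 123 − 928×0.05037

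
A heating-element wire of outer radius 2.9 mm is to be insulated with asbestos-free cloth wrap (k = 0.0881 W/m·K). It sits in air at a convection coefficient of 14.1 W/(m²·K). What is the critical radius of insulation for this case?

For a cylinder r_cr = k/h = 0.0881/14.1
r_cr = 6.25 mm; since the bare radius (2.9 mm) is below r_cr, adding a thin layer of insulation will *increase* heat loss.

r_cr ≈ 6.25 mm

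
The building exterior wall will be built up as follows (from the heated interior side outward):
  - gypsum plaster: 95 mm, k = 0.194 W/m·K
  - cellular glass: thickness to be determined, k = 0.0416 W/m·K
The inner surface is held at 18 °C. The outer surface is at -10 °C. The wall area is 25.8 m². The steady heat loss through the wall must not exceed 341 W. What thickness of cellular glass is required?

Treating each layer as a thermal resistance in series:
R_gypsum plaster = L/(kA) = 0.095/(0.194×25.8) = 0.01898 K/W
Sum of the known resistances R_other = 0.01898 K/W
Required total resistance R_tot = ΔT/Q_allow = 28/341 = 0.08211 K/W
R_cellular glass = R_tot − R_other = 0.06313 K/W
L = R·k·A = 0.06313×0.0416×25.8

L ≈ 67.8 mm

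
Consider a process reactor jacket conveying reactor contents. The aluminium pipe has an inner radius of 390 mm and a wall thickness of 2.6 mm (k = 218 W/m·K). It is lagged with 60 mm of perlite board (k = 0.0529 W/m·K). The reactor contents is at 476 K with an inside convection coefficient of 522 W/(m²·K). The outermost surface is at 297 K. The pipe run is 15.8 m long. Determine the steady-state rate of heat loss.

Q ≈ 6600 W

Radial resistances (cylindrical: R_cond = ln(r_o/r_i)/(2πkL), R_conv = 1/(h·2πrL)):
R_inner film = 1/(h_i·2πr₁L) = 1/(522×2π×0.39×15.8) = 4.948×10^-5 K/W
R_aluminium pipe wall = ln(392.6/390)/(2π×218×15.8) = 3.07×10^-7 K/W
R_perlite board = ln(452.6/392.6)/(2π×0.0529×15.8) = 0.02708 K/W
R_total = 0.02713 K/W
Q = ΔT/R_total = 179/0.02713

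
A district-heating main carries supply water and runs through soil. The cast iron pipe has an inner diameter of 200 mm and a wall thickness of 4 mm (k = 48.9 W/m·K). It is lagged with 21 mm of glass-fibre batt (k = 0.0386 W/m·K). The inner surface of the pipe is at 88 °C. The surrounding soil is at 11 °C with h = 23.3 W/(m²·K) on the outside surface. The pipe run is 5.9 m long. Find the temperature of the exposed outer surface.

For a radial system each layer contributes R = ln(r_out/r_in)/(2πkL); films add R = 1/(hA).
R_cast iron pipe wall = ln(104/100)/(2π×48.9×5.9) = 2.164×10^-5 K/W
R_glass-fibre batt = ln(125/104)/(2π×0.0386×5.9) = 0.1285 K/W
R_outer film = 1/(h_o·2πr_oL) = 1/(23.3×2π×0.125×5.9) = 0.009262 K/W
R_total = 0.1378 K/W
Q = ΔT/R_total = 77/0.1378
Q = 559 W
T_interface = T_inner − Q·ΣR(inner→interface) = 88 − 559×0.1286

T ≈ 16.2 °C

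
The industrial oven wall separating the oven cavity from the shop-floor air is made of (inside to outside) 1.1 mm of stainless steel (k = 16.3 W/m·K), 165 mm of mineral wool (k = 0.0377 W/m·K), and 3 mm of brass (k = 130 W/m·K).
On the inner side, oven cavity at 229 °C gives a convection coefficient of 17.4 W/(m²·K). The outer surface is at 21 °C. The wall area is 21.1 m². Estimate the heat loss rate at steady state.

Q ≈ 990 W

Thermal resistances in series:
R_inner film = 1/(h_i·A) = 1/(17.4×21.1) = 0.002724 K/W
R_stainless steel = L/(kA) = 0.0011/(16.3×21.1) = 3.198×10^-6 K/W
R_mineral wool = L/(kA) = 0.165/(0.0377×21.1) = 0.2074 K/W
R_brass = L/(kA) = 0.003/(130×21.1) = 1.094×10^-6 K/W
R_total = 0.2102 K/W
Q = ΔT / R_total = 208 / 0.2102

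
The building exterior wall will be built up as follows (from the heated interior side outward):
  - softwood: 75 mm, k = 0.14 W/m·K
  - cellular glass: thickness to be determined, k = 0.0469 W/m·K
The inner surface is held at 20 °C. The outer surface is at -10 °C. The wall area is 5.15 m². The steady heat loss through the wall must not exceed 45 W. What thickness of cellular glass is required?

Using the resistance-network approach (series):
R_softwood = L/(kA) = 0.075/(0.14×5.15) = 0.104 K/W
Sum of the known resistances R_other = 0.104 K/W
Required total resistance R_tot = ΔT/Q_allow = 30/45 = 0.6667 K/W
R_cellular glass = R_tot − R_other = 0.5626 K/W
L = R·k·A = 0.5626×0.0469×5.15

L ≈ 136 mm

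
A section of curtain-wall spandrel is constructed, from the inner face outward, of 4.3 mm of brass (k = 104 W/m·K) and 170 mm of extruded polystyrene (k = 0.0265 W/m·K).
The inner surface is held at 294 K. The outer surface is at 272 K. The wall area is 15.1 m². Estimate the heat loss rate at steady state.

Q ≈ 51.8 W

Treating each layer as a thermal resistance in series:
R_brass = L/(kA) = 0.0043/(104×15.1) = 2.738×10^-6 K/W
R_extruded polystyrene = L/(kA) = 0.17/(0.0265×15.1) = 0.4248 K/W
R_total = 0.4248 K/W
Q = ΔT / R_total = 22 / 0.4248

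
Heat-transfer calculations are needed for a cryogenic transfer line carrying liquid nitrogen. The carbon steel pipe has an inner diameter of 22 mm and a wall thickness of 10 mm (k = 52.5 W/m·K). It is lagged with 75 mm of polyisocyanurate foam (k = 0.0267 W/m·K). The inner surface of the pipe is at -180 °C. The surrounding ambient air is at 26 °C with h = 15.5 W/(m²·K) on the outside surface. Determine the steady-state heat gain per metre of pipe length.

q′ ≈ 22.5 W/m

Radial resistances (cylindrical: R_cond = ln(r_o/r_i)/(2πkL), R_conv = 1/(h·2πrL)):
R_carbon steel pipe wall = ln(21/11)/(2π×52.5×1) = 0.00196 K/W
R_polyisocyanurate foam = ln(96/21)/(2π×0.0267×1) = 9.059 K/W
R_outer film = 1/(h_o·2πr_oL) = 1/(15.5×2π×0.096×1) = 0.107 K/W
R_total = 9.168 K/W
Q = ΔT/R_total = 206/9.168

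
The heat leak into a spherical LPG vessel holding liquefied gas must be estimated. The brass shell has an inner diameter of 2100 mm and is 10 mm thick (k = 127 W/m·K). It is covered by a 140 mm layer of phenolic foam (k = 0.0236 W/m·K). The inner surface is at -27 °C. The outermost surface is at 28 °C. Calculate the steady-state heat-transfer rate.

For a spherical shell R = (1/r₁ − 1/r₂)/(4πk); film R = 1/(h·4πr²). In series:
R_brass shell = (1/1.05 − 1/1.06)/(4π×127) = 5.63×10^-6 K/W
R_phenolic foam = (1/1.06 − 1/1.2)/(4π×0.0236) = 0.3711 K/W
R_total = 0.3711 K/W
Q = ΔT/R_total = 55/0.3711

Q ≈ 148 W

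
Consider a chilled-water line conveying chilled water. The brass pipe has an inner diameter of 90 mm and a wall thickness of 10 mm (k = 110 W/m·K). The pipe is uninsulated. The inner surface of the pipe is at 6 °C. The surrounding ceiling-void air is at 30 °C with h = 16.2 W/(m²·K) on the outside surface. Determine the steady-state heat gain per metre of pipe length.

Cylindrical conduction, so R = ln(r₂/r₁)/(2πkL) per layer, in series:
R_brass pipe wall = ln(55/45)/(2π×110×1) = 2.903×10^-4 K/W
R_outer film = 1/(h_o·2πr_oL) = 1/(16.2×2π×0.055×1) = 0.1786 K/W
R_total = 0.1789 K/W
Q = ΔT/R_total = 24/0.1789

q′ ≈ 134 W/m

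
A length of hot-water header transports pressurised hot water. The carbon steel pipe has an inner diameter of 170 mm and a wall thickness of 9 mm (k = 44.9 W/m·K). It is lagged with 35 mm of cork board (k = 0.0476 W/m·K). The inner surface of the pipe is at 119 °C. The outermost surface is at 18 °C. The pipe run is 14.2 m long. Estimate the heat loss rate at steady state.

For a radial system each layer contributes R = ln(r_out/r_in)/(2πkL); films add R = 1/(hA).
R_carbon steel pipe wall = ln(94/85)/(2π×44.9×14.2) = 2.512×10^-5 K/W
R_cork board = ln(129/94)/(2π×0.0476×14.2) = 0.07453 K/W
R_total = 0.07455 K/W
Q = ΔT/R_total = 101/0.07455

Q ≈ 1350 W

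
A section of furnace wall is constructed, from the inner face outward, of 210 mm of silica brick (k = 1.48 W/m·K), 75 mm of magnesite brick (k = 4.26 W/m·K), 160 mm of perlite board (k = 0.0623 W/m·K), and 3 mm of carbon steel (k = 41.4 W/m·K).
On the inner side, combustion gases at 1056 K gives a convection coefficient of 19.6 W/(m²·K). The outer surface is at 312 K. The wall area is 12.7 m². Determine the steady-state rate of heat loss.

Q ≈ 3400 W

Series thermal resistances:
R_inner film = 1/(h_i·A) = 1/(19.6×12.7) = 0.004017 K/W
R_silica brick = L/(kA) = 0.21/(1.48×12.7) = 0.01117 K/W
R_magnesite brick = L/(kA) = 0.075/(4.26×12.7) = 0.001386 K/W
R_perlite board = L/(kA) = 0.16/(0.0623×12.7) = 0.2022 K/W
R_carbon steel = L/(kA) = 0.003/(41.4×12.7) = 5.706×10^-6 K/W
R_total = 0.2188 K/W
Q = ΔT / R_total = 744 / 0.2188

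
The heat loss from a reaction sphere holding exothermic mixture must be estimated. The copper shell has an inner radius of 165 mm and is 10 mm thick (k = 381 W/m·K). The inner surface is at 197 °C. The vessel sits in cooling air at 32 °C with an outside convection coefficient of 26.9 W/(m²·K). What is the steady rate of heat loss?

Q ≈ 1710 W

For a spherical shell R = (1/r₁ − 1/r₂)/(4πk); film R = 1/(h·4πr²). In series:
R_copper shell = (1/0.165 − 1/0.175)/(4π×381) = 7.233×10^-5 K/W
R_outer film = 1/(h·4πr_o²) = 1/(26.9×4π×0.175²) = 0.0966 K/W
R_total = 0.09667 K/W
Q = ΔT/R_total = 165/0.09667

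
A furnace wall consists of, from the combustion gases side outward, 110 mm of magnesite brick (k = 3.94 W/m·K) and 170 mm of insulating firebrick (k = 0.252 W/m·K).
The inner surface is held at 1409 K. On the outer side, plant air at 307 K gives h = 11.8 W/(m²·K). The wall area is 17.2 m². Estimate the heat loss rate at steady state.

Q ≈ 24100 W

Series thermal resistances:
R_magnesite brick = L/(kA) = 0.11/(3.94×17.2) = 0.001623 K/W
R_insulating firebrick = L/(kA) = 0.17/(0.252×17.2) = 0.03922 K/W
R_outer film = 1/(h_o·A) = 1/(11.8×17.2) = 0.004927 K/W
R_total = 0.04577 K/W
Q = ΔT / R_total = 1102 / 0.04577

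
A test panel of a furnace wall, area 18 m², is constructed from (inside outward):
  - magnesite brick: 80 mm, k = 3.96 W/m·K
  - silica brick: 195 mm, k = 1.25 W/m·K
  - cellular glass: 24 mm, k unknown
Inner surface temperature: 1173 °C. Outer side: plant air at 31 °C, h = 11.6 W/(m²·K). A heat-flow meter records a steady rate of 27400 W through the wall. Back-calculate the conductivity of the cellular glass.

Series thermal resistances:
R_magnesite brick = L/(kA) = 0.08/(3.96×18) = 0.001122 K/W
R_silica brick = L/(kA) = 0.195/(1.25×18) = 0.008667 K/W
R_outer film = 1/(h_o·A) = 1/(11.6×18) = 0.004789 K/W
Sum of known resistances R_other = 0.01458 K/W
Total R = ΔT/Q = 1142/27400 = 0.04168 K/W
R_cellular glass = R_total − R_other = 0.0271 K/W
k = L/(R·A) = 0.024/(0.0271×18)

k ≈ 0.0492 W/(m·K)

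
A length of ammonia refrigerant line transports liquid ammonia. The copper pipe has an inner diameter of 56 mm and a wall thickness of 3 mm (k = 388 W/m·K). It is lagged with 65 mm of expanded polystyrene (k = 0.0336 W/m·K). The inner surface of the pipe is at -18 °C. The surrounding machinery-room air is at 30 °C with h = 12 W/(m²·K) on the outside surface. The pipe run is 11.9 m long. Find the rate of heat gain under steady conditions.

Per-layer cylindrical resistances, series-summed:
R_copper pipe wall = ln(31/28)/(2π×388×11.9) = 3.508×10^-6 K/W
R_expanded polystyrene = ln(96/31)/(2π×0.0336×11.9) = 0.4499 K/W
R_outer film = 1/(h_o·2πr_oL) = 1/(12×2π×0.096×11.9) = 0.01161 K/W
R_total = 0.4615 K/W
Q = ΔT/R_total = 48/0.4615

Q ≈ 104 W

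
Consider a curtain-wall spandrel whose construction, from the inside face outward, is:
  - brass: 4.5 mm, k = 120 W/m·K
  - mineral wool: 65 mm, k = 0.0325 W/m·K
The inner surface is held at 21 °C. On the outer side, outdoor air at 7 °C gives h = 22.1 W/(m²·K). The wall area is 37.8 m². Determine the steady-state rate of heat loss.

Q ≈ 259 W

Treating each layer as a thermal resistance in series:
R_brass = L/(kA) = 0.0045/(120×37.8) = 9.921×10^-7 K/W
R_mineral wool = L/(kA) = 0.065/(0.0325×37.8) = 0.05291 K/W
R_outer film = 1/(h_o·A) = 1/(22.1×37.8) = 0.001197 K/W
R_total = 0.05411 K/W
Q = ΔT / R_total = 14 / 0.05411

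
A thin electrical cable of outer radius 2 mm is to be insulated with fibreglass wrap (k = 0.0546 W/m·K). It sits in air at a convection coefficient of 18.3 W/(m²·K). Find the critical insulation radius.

For a cylinder r_cr = k/h = 0.0546/18.3
r_cr = 2.98 mm; since the bare radius (2 mm) is below r_cr, adding a thin layer of insulation will *increase* heat loss.

r_cr ≈ 2.98 mm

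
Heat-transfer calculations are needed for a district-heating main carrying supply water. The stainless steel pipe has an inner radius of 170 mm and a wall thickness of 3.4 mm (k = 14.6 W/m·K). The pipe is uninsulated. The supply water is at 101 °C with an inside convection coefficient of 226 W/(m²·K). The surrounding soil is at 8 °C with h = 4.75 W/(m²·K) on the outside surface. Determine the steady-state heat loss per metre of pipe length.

q′ ≈ 471 W/m

Treating each annulus and film as a series resistance:
R_inner film = 1/(h_i·2πr₁L) = 1/(226×2π×0.17×1) = 0.004143 K/W
R_stainless steel pipe wall = ln(173.4/170)/(2π×14.6×1) = 2.159×10^-4 K/W
R_outer film = 1/(h_o·2πr_oL) = 1/(4.75×2π×0.1734×1) = 0.1932 K/W
R_total = 0.1976 K/W
Q = ΔT/R_total = 93/0.1976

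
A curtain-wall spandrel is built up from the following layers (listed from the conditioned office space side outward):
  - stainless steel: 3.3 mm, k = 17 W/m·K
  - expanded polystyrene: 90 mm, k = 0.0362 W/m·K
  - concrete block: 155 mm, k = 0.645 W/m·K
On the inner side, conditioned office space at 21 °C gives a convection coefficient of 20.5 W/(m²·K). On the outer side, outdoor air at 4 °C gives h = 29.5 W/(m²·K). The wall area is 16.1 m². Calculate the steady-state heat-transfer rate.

Series thermal resistances:
R_inner film = 1/(h_i·A) = 1/(20.5×16.1) = 0.00303 K/W
R_stainless steel = L/(kA) = 0.0033/(17×16.1) = 1.206×10^-5 K/W
R_expanded polystyrene = L/(kA) = 0.09/(0.0362×16.1) = 0.1544 K/W
R_concrete block = L/(kA) = 0.155/(0.645×16.1) = 0.01493 K/W
R_outer film = 1/(h_o·A) = 1/(29.5×16.1) = 0.002105 K/W
R_total = 0.1745 K/W
Q = ΔT / R_total = 17 / 0.1745

Q ≈ 97.4 W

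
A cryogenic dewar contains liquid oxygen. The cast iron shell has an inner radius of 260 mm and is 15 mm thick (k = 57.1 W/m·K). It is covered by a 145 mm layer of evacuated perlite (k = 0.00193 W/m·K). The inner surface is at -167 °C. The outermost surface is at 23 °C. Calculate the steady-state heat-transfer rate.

Q ≈ 3.67 W

For a spherical shell R = (1/r₁ − 1/r₂)/(4πk); film R = 1/(h·4πr²). In series:
R_cast iron shell = (1/0.26 − 1/0.275)/(4π×57.1) = 2.924×10^-4 K/W
R_evacuated perlite = (1/0.275 − 1/0.42)/(4π×0.00193) = 51.76 K/W
R_total = 51.76 K/W
Q = ΔT/R_total = 190/51.76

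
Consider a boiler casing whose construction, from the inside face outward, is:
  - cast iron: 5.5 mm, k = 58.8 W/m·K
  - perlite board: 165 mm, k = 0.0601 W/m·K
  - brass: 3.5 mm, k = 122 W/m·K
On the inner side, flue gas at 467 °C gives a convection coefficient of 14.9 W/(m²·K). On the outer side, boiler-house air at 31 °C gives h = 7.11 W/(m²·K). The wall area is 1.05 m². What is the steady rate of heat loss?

Q ≈ 155 W

Treating each layer as a thermal resistance in series:
R_inner film = 1/(h_i·A) = 1/(14.9×1.05) = 0.06392 K/W
R_cast iron = L/(kA) = 0.0055/(58.8×1.05) = 8.908×10^-5 K/W
R_perlite board = L/(kA) = 0.165/(0.0601×1.05) = 2.615 K/W
R_brass = L/(kA) = 0.0035/(122×1.05) = 2.732×10^-5 K/W
R_outer film = 1/(h_o·A) = 1/(7.11×1.05) = 0.1339 K/W
R_total = 2.813 K/W
Q = ΔT / R_total = 436 / 2.813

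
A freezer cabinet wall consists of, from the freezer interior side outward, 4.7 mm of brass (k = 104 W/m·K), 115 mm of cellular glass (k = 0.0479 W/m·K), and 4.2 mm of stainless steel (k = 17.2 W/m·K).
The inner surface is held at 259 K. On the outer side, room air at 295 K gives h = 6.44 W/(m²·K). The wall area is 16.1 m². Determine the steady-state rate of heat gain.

Using the resistance-network approach (series):
R_brass = L/(kA) = 0.0047/(104×16.1) = 2.807×10^-6 K/W
R_cellular glass = L/(kA) = 0.115/(0.0479×16.1) = 0.1491 K/W
R_stainless steel = L/(kA) = 0.0042/(17.2×16.1) = 1.517×10^-5 K/W
R_outer film = 1/(h_o·A) = 1/(6.44×16.1) = 0.009645 K/W
R_total = 0.1588 K/W
Q = ΔT / R_total = 36 / 0.1588

Q ≈ 227 W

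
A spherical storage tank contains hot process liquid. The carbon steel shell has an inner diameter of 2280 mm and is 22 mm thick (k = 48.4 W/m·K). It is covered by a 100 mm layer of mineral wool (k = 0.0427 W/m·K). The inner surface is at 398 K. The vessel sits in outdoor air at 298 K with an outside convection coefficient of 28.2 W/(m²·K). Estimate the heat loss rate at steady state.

Q ≈ 776 W

Radial (spherical) resistances in series:
R_carbon steel shell = (1/1.14 − 1/1.162)/(4π×48.4) = 2.731×10^-5 K/W
R_mineral wool = (1/1.162 − 1/1.262)/(4π×0.0427) = 0.1271 K/W
R_outer film = 1/(h·4πr_o²) = 1/(28.2×4π×1.262²) = 0.001772 K/W
R_total = 0.1289 K/W
Q = ΔT/R_total = 100/0.1289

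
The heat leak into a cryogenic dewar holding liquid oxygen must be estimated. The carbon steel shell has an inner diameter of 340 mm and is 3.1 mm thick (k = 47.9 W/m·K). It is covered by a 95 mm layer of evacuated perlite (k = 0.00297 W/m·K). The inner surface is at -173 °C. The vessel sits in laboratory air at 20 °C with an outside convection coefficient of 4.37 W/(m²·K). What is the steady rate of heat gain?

Q ≈ 3.5 W

Radial (spherical) resistances in series:
R_carbon steel shell = (1/0.17 − 1/0.1731)/(4π×47.9) = 1.75×10^-4 K/W
R_evacuated perlite = (1/0.1731 − 1/0.2681)/(4π×0.00297) = 54.85 K/W
R_outer film = 1/(h·4πr_o²) = 1/(4.37×4π×0.2681²) = 0.2533 K/W
R_total = 55.1 K/W
Q = ΔT/R_total = 193/55.1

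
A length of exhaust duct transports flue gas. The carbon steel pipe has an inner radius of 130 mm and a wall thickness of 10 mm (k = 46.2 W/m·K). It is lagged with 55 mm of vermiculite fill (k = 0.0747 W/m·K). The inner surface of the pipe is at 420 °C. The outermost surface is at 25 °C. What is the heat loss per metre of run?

Radial resistances (cylindrical: R_cond = ln(r_o/r_i)/(2πkL), R_conv = 1/(h·2πrL)):
R_carbon steel pipe wall = ln(140/130)/(2π×46.2×1) = 2.553×10^-4 K/W
R_vermiculite fill = ln(195/140)/(2π×0.0747×1) = 0.706 K/W
R_total = 0.7062 K/W
Q = ΔT/R_total = 395/0.7062

q′ ≈ 559 W/m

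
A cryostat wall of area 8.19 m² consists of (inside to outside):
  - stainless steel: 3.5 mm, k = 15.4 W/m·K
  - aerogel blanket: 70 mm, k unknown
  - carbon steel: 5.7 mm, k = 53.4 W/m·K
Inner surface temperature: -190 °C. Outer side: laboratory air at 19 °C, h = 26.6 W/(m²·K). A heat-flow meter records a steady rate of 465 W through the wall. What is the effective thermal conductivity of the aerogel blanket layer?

Series thermal resistances:
R_stainless steel = L/(kA) = 0.0035/(15.4×8.19) = 2.775×10^-5 K/W
R_carbon steel = L/(kA) = 0.0057/(53.4×8.19) = 1.303×10^-5 K/W
R_outer film = 1/(h_o·A) = 1/(26.6×8.19) = 0.00459 K/W
Sum of known resistances R_other = 0.004631 K/W
Total R = ΔT/Q = 209/465 = 0.4495 K/W
R_aerogel blanket = R_total − R_other = 0.4448 K/W
k = L/(R·A) = 0.07/(0.4448×8.19)

k ≈ 0.0192 W/(m·K)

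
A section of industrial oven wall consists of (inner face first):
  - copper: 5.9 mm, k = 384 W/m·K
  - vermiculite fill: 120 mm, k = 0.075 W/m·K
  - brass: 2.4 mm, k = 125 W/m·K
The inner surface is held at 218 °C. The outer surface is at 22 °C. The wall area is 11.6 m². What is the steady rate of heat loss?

Q ≈ 1420 W

Series thermal resistances:
R_copper = L/(kA) = 0.0059/(384×11.6) = 1.325×10^-6 K/W
R_vermiculite fill = L/(kA) = 0.12/(0.075×11.6) = 0.1379 K/W
R_brass = L/(kA) = 0.0024/(125×11.6) = 1.655×10^-6 K/W
R_total = 0.1379 K/W
Q = ΔT / R_total = 196 / 0.1379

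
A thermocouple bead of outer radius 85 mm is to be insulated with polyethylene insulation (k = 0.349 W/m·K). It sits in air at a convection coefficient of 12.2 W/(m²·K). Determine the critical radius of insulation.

For a sphere r_cr = 2k/h = 2×0.349/12.2
r_cr = 57.2 mm; since the bare radius (85 mm) is above r_cr, any added insulation will reduce heat loss.

r_cr ≈ 57.2 mm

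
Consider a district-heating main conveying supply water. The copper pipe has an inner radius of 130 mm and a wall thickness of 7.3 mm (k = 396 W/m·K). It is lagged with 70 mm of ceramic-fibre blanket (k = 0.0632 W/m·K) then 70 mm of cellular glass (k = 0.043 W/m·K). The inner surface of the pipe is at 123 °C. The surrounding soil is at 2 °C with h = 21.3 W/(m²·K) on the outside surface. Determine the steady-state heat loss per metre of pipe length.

Per-layer cylindrical resistances, series-summed:
R_copper pipe wall = ln(137.3/130)/(2π×396×1) = 2.196×10^-5 K/W
R_ceramic-fibre blanket = ln(207.3/137.3)/(2π×0.0632×1) = 1.038 K/W
R_cellular glass = ln(277.3/207.3)/(2π×0.043×1) = 1.077 K/W
R_outer film = 1/(h_o·2πr_oL) = 1/(21.3×2π×0.2773×1) = 0.02695 K/W
R_total = 2.141 K/W
Q = ΔT/R_total = 121/2.141

q′ ≈ 56.5 W/m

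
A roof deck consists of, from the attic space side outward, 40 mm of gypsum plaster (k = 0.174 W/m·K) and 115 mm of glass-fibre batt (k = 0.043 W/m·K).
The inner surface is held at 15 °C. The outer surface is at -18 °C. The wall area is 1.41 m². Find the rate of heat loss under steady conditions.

Model the wall as resistances in series:
R_gypsum plaster = L/(kA) = 0.04/(0.174×1.41) = 0.163 K/W
R_glass-fibre batt = L/(kA) = 0.115/(0.043×1.41) = 1.897 K/W
R_total = 2.06 K/W
Q = ΔT / R_total = 33 / 2.06

Q ≈ 16 W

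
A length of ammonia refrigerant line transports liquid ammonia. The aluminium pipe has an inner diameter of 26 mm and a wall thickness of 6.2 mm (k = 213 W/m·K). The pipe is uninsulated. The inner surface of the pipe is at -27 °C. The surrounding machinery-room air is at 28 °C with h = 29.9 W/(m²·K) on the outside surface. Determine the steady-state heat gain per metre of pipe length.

Radial resistances (cylindrical: R_cond = ln(r_o/r_i)/(2πkL), R_conv = 1/(h·2πrL)):
R_aluminium pipe wall = ln(19.2/13)/(2π×213×1) = 2.914×10^-4 K/W
R_outer film = 1/(h_o·2πr_oL) = 1/(29.9×2π×0.0192×1) = 0.2772 K/W
R_total = 0.2775 K/W
Q = ΔT/R_total = 55/0.2775

q′ ≈ 198 W/m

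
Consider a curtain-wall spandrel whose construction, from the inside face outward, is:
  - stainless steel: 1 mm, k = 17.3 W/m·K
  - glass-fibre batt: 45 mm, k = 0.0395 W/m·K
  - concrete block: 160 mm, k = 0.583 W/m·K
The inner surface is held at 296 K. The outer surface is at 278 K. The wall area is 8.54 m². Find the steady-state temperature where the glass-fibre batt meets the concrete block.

Series thermal resistances:
R_stainless steel = L/(kA) = 0.001/(17.3×8.54) = 6.769×10^-6 K/W
R_glass-fibre batt = L/(kA) = 0.045/(0.0395×8.54) = 0.1334 K/W
R_concrete block = L/(kA) = 0.16/(0.583×8.54) = 0.03214 K/W
R_total = 0.1655 K/W;  Q = ΔT/R_total = 18/0.1655 = 108.7 W
T_interface = T_inner − Q·ΣR(inner→interface) = 296 − 109×0.1334

T ≈ 281 K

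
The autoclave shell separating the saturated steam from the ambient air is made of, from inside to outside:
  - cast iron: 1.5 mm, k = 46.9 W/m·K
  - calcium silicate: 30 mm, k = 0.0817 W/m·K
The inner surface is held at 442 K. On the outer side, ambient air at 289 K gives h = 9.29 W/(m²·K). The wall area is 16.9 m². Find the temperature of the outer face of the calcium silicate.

Model the wall as resistances in series:
R_cast iron = L/(kA) = 0.0015/(46.9×16.9) = 1.892×10^-6 K/W
R_calcium silicate = L/(kA) = 0.03/(0.0817×16.9) = 0.02173 K/W
R_outer film = 1/(h_o·A) = 1/(9.29×16.9) = 0.006369 K/W
R_total = 0.0281 K/W;  Q = ΔT/R_total = 153/0.0281 = 5445 W
T_interface = T_inner − Q·ΣR(inner→interface) = 442 − 5450×0.02173

T ≈ 324 K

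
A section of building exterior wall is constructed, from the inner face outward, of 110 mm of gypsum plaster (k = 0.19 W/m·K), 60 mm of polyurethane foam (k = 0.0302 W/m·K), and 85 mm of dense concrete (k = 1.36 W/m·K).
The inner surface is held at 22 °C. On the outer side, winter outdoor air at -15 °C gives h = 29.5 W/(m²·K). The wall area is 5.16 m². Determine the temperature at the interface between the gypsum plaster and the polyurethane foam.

Treating each layer as a thermal resistance in series:
R_gypsum plaster = L/(kA) = 0.11/(0.19×5.16) = 0.1122 K/W
R_polyurethane foam = L/(kA) = 0.06/(0.0302×5.16) = 0.385 K/W
R_dense concrete = L/(kA) = 0.085/(1.36×5.16) = 0.01211 K/W
R_outer film = 1/(h_o·A) = 1/(29.5×5.16) = 0.006569 K/W
R_total = 0.5159 K/W;  Q = ΔT/R_total = 37/0.5159 = 71.72 W
T_interface = T_inner − Q·ΣR(inner→interface) = 22 − 71.7×0.1122

T ≈ 14 °C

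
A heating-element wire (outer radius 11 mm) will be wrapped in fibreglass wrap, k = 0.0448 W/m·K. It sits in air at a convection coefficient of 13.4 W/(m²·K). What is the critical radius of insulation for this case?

For a cylinder r_cr = k/h = 0.0448/13.4
r_cr = 3.34 mm; since the bare radius (11 mm) is above r_cr, any added insulation will reduce heat loss.

r_cr ≈ 3.34 mm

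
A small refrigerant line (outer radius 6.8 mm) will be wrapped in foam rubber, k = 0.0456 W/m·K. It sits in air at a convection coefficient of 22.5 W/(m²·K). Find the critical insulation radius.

For a cylinder r_cr = k/h = 0.0456/22.5
r_cr = 2.03 mm; since the bare radius (6.8 mm) is above r_cr, any added insulation will reduce heat loss.

r_cr ≈ 2.03 mm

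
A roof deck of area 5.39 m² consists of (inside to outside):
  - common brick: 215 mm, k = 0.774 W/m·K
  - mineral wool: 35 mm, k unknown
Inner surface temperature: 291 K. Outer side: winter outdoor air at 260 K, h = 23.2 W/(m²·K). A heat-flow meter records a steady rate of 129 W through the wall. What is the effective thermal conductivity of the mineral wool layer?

k ≈ 0.0359 W/(m·K)

Using the resistance-network approach (series):
R_common brick = L/(kA) = 0.215/(0.774×5.39) = 0.05154 K/W
R_outer film = 1/(h_o·A) = 1/(23.2×5.39) = 0.007997 K/W
Sum of known resistances R_other = 0.05953 K/W
Total R = ΔT/Q = 31/129 = 0.2403 K/W
R_mineral wool = R_total − R_other = 0.1808 K/W
k = L/(R·A) = 0.035/(0.1808×5.39)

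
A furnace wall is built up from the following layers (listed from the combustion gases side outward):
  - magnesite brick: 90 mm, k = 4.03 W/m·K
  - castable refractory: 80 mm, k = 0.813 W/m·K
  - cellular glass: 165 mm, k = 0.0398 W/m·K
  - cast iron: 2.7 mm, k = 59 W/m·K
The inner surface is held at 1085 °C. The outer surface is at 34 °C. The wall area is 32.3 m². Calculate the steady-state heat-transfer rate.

Model the wall as resistances in series:
R_magnesite brick = L/(kA) = 0.09/(4.03×32.3) = 6.914×10^-4 K/W
R_castable refractory = L/(kA) = 0.08/(0.813×32.3) = 0.003046 K/W
R_cellular glass = L/(kA) = 0.165/(0.0398×32.3) = 0.1284 K/W
R_cast iron = L/(kA) = 0.0027/(59×32.3) = 1.417×10^-6 K/W
R_total = 0.1321 K/W
Q = ΔT / R_total = 1051 / 0.1321

Q ≈ 7960 W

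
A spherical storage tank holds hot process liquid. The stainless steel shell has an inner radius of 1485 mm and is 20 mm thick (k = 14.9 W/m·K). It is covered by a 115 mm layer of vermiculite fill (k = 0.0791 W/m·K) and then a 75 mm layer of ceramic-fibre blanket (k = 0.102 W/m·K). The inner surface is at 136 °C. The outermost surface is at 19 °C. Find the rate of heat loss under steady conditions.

Radial (spherical) resistances in series:
R_stainless steel shell = (1/1.485 − 1/1.505)/(4π×14.9) = 4.779×10^-5 K/W
R_vermiculite fill = (1/1.505 − 1/1.62)/(4π×0.0791) = 0.04745 K/W
R_ceramic-fibre blanket = (1/1.62 − 1/1.695)/(4π×0.102) = 0.02131 K/W
R_total = 0.06881 K/W
Q = ΔT/R_total = 117/0.06881

Q ≈ 1700 W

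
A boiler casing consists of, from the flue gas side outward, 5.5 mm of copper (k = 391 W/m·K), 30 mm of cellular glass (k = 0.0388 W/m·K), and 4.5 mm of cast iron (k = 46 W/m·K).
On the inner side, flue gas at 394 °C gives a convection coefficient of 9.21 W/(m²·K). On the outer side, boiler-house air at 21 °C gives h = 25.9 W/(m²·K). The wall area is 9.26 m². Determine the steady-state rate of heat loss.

Q ≈ 3750 W

Series thermal resistances:
R_inner film = 1/(h_i·A) = 1/(9.21×9.26) = 0.01173 K/W
R_copper = L/(kA) = 0.0055/(391×9.26) = 1.519×10^-6 K/W
R_cellular glass = L/(kA) = 0.03/(0.0388×9.26) = 0.0835 K/W
R_cast iron = L/(kA) = 0.0045/(46×9.26) = 1.056×10^-5 K/W
R_outer film = 1/(h_o·A) = 1/(25.9×9.26) = 0.00417 K/W
R_total = 0.09941 K/W
Q = ΔT / R_total = 373 / 0.09941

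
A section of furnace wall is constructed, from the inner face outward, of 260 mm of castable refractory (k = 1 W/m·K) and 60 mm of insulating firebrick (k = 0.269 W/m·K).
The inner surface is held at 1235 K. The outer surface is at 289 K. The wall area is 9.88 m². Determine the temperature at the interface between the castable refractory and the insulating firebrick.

Treating each layer as a thermal resistance in series:
R_castable refractory = L/(kA) = 0.26/(1×9.88) = 0.02632 K/W
R_insulating firebrick = L/(kA) = 0.06/(0.269×9.88) = 0.02258 K/W
R_total = 0.04889 K/W;  Q = ΔT/R_total = 946/0.04889 = 19350 W
T_interface = T_inner − Q·ΣR(inner→interface) = 1235 − 19300×0.02632

T ≈ 726 K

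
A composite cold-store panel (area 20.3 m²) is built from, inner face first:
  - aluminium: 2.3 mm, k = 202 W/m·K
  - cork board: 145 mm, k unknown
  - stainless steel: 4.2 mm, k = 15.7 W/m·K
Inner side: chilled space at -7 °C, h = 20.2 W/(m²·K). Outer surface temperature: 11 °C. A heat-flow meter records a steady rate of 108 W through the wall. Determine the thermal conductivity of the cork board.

Treating each layer as a thermal resistance in series:
R_inner film = 1/(h_i·A) = 1/(20.2×20.3) = 0.002439 K/W
R_aluminium = L/(kA) = 0.0023/(202×20.3) = 5.609×10^-7 K/W
R_stainless steel = L/(kA) = 0.0042/(15.7×20.3) = 1.318×10^-5 K/W
Sum of known resistances R_other = 0.002452 K/W
Total R = ΔT/Q = 18/108 = 0.1667 K/W
R_cork board = R_total − R_other = 0.1642 K/W
k = L/(R·A) = 0.145/(0.1642×20.3)

k ≈ 0.0435 W/(m·K)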